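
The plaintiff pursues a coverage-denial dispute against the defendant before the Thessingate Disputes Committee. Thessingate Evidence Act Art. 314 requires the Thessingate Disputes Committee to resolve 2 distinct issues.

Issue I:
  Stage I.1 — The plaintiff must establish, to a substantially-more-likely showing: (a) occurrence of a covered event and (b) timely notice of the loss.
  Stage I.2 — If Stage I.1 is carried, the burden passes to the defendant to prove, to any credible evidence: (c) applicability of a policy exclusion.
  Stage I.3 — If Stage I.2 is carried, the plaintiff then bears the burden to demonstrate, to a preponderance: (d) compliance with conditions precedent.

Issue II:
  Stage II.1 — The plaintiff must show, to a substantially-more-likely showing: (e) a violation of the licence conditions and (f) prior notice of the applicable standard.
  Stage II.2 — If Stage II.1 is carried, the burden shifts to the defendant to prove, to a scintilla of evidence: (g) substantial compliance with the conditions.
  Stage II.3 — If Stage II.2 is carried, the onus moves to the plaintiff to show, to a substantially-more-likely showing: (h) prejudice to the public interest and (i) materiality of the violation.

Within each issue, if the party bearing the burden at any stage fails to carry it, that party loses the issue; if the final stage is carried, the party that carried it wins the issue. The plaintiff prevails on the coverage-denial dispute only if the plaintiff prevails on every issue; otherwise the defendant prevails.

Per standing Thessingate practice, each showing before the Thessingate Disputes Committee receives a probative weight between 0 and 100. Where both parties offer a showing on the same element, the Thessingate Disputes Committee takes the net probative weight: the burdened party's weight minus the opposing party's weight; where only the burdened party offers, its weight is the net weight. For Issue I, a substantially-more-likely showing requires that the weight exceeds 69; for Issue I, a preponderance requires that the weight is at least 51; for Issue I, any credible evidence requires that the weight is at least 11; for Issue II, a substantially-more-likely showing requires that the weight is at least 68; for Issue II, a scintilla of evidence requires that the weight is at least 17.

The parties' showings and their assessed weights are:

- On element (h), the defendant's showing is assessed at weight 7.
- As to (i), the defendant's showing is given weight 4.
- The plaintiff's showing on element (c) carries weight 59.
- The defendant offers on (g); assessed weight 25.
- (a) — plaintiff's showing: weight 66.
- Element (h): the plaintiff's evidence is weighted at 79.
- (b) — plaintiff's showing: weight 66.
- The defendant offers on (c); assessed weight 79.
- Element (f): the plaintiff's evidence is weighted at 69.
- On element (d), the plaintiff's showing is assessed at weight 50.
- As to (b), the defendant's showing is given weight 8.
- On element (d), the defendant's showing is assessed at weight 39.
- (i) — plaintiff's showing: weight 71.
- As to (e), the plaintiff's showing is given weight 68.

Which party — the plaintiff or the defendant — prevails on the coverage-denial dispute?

— Issue I —
Stage I.1 (plaintiff, a substantially-more-likely showing, weight exceeds 69): (a) 66 ≤ 69 — fails; (b) net 66−8=58 ≤ 69 — fails.
  Not every element is met, so the plaintiff fails to carry Stage I.1.
The analysis ends at Stage I.1; the defendant prevails on this issue.
— Issue II —
Stage II.1 (plaintiff, a substantially-more-likely showing, weight is at least 68): (e) 68 ≥ 68 — meets; (f) 69 ≥ 68 — meets.
  Stage II.1 carried; the burden shifts to the defendant.
Stage II.2 (defendant, a scintilla of evidence, weight is at least 17): (g) 25 ≥ 17 — meets.
  The defendant carries Stage II.2; the plaintiff now bears the burden.
Stage II.3 (plaintiff, a substantially-more-likely showing, weight is at least 68): (h) net 79−7=72 ≥ 68 — meets; (i) net 71−4=67 < 68 — fails.
  The plaintiff does not carry Stage II.3.
The defendant prevails on this issue.
Per-issue: Issue I → defendant; Issue II → defendant. The plaintiff must prevail on every issue; overall, the defendant prevails.

defendant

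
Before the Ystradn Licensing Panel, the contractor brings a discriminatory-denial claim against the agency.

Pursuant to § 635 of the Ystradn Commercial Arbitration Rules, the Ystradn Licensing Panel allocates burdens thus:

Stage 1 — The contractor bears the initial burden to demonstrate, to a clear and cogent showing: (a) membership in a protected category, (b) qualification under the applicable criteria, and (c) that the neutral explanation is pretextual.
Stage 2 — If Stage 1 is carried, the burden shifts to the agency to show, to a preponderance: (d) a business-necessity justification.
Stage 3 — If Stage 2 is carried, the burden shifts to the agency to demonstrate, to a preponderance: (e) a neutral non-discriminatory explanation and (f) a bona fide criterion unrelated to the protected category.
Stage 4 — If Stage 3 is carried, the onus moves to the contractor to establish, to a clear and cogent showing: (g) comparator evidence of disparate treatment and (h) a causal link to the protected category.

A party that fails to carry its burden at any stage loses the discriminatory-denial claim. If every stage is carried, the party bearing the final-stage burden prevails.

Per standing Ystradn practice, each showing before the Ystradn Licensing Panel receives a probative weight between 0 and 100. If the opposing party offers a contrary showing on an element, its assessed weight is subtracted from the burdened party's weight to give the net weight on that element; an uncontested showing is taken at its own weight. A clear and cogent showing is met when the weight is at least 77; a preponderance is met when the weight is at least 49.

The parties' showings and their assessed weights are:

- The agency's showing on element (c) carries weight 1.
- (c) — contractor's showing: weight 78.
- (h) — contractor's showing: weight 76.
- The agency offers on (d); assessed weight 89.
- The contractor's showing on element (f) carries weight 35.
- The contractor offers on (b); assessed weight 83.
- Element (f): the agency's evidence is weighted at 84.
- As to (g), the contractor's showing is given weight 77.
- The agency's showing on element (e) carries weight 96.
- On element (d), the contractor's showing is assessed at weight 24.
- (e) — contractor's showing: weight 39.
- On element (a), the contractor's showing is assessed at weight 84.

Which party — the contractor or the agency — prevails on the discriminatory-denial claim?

agency

At Stage 1 the contractor must meet a clear and cogent showing (weight is at least 77): on (a) the weight is 84, ≥ 77, so (a) meets the standard; on (b) the weight is 83, which does reach 77, so (b) meets the standard; on (c) the weight is 78 less the opposing 1 gives net 77, which does reach 77, so (c) meets the standard.
  All elements met. The burden passes to the agency.
At Stage 2 the agency must meet a preponderance (weight is at least 49): on (d) the weight is 89 less the opposing 24 gives net 65, ≥ 49, so (d) meets the standard.
  Stage 2 is satisfied; the agency continues to bear the burden.
At Stage 3 the agency must meet a preponderance (weight is at least 49): on (e) the weight is 96 less the opposing 39 gives net 57, ≥ 49, so (e) meets the standard; on (f) the weight is 84 less the opposing 35 gives net 49, ≥ 49, so (f) meets the standard.
  Stage 3 carried; the burden shifts to the contractor.
At Stage 4 the contractor must meet a clear and cogent showing (weight is at least 77): on (g) the weight is 77, which does reach 77, so (g) meets the standard; on (h) the weight is 76, which does not reach 77, so (h) does not meet the standard.
  Not every element is met, so the contractor fails to carry Stage 4.
The agency prevails.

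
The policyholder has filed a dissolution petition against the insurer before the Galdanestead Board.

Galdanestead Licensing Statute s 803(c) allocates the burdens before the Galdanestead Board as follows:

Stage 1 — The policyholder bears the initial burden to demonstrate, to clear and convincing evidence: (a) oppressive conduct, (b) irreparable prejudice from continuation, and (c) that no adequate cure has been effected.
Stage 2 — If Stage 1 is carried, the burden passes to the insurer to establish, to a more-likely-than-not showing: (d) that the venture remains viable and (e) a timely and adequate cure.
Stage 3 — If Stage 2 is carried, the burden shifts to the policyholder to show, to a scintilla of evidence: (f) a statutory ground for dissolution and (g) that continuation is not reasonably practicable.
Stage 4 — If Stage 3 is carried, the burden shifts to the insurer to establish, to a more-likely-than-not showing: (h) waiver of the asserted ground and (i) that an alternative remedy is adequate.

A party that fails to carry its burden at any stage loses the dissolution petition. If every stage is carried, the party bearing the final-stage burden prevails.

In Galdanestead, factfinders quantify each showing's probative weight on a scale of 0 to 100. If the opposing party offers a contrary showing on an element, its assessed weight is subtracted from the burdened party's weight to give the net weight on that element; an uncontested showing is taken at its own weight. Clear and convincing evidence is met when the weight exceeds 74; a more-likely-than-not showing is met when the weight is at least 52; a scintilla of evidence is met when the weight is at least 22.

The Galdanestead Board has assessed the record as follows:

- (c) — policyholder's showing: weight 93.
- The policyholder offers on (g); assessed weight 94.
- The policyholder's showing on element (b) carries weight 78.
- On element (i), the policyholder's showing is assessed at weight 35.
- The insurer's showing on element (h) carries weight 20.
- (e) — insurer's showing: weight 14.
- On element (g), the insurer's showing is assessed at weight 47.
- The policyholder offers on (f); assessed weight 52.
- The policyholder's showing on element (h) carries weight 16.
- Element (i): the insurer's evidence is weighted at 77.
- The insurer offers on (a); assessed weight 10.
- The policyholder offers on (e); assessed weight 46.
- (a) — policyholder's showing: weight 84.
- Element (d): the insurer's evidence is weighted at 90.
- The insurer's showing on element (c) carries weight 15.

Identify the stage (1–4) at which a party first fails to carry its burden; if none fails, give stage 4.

Stage 1 (policyholder, clear and convincing evidence, weight exceeds 74): (a) net 84−10=74 ≤ 74 — fails; (b) 78 > 74 — meets; (c) net 93−15=78 > 74 — meets.
  The policyholder does not carry Stage 1.
The analysis ends at Stage 1; the insurer prevails.

stage 1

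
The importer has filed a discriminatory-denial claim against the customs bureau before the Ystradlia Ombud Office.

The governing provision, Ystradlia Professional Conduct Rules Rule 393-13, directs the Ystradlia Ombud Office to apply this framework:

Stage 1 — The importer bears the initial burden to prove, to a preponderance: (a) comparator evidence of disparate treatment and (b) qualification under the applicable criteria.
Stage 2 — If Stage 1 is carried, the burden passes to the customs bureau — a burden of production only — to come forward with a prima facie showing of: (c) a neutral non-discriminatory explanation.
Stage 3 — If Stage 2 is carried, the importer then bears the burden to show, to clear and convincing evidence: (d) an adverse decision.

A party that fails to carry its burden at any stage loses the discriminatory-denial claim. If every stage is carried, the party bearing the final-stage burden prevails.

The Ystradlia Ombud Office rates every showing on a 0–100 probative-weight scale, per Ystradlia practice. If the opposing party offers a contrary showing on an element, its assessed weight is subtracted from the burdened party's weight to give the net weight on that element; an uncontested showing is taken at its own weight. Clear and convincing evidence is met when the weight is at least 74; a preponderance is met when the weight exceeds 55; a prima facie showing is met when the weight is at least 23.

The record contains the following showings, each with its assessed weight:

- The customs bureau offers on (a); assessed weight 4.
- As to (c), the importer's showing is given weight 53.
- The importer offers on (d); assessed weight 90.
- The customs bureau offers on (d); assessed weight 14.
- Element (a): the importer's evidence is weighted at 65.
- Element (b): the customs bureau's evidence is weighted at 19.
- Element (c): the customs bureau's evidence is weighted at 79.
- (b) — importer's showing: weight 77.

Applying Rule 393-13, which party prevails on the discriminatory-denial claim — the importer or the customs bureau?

Stage 1 — burden on importer; standard: a preponderance (weight exceeds 55).
    (a): 65 − 4 = 61 > 55 [met]
    (b): 77 − 19 = 58 > 55 [met]
  Stage 1 is satisfied; the onus moves to the customs bureau.
Stage 2 — burden on customs bureau; standard: a prima facie showing (weight is at least 23).
    (c): 79 − 53 = 26 ≥ 23 [met]
  Stage 2 carried; the burden shifts to the importer.
Stage 3 — burden on importer; standard: clear and convincing evidence (weight is at least 74).
    (d): 90 − 14 = 76 ≥ 74 [met]
  The importer carries the last stage.
All stages carried — the importer prevails.

importer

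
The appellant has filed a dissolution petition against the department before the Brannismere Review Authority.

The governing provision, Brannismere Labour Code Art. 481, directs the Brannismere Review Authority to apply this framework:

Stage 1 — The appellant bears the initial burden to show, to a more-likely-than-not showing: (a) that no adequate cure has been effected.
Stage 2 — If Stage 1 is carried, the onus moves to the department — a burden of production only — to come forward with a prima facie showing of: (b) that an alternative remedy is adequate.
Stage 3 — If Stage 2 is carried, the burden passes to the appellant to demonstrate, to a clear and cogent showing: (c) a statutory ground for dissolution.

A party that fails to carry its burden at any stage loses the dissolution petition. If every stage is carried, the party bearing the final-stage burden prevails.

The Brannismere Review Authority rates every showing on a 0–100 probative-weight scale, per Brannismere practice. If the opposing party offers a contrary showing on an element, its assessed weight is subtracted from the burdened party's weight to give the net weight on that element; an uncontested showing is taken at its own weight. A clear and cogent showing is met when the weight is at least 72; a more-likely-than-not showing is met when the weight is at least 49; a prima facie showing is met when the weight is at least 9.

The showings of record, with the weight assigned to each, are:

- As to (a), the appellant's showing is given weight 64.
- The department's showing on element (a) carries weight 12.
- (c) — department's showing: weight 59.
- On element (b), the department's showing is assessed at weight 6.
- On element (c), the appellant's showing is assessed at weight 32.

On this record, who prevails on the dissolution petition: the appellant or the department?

appellant

At Stage 1 the appellant must meet a more-likely-than-not showing (weight is at least 49): on (a) the weight is 64 less the opposing 12 gives net 52, ≥ 49, so (a) meets the standard.
  Stage 1 carried; the burden shifts to the department.
At Stage 2 the department must meet a prima facie showing (weight is at least 9): on (b) the weight is 6, < 9, so (b) does not meet the standard.
  Not every element is met, so the department fails to carry Stage 2.
The appellant prevails.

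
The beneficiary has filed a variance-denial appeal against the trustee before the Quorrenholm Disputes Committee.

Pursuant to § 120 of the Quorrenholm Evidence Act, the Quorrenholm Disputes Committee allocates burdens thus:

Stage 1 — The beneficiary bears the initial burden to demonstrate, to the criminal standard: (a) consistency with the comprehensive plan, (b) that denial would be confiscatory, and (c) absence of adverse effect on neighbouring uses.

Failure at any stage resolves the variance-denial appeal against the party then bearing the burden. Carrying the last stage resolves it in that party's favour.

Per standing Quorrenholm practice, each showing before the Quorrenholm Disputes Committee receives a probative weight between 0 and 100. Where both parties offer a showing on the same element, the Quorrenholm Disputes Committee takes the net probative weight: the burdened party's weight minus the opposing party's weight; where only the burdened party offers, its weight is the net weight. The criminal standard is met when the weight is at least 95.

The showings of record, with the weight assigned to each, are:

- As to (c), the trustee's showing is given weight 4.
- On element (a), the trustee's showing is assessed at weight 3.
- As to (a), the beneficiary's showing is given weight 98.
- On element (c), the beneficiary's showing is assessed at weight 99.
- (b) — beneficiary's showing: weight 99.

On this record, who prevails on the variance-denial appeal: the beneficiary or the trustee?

Stage 1 (beneficiary, the criminal standard, weight is at least 95): (a) net 98−3=95 ≥ 95 — meets; (b) 99 ≥ 95 — meets; (c) net 99−4=95 ≥ 95 — meets.
  The beneficiary carries the last stage.
Every stage carried; the beneficiary prevails.

beneficiary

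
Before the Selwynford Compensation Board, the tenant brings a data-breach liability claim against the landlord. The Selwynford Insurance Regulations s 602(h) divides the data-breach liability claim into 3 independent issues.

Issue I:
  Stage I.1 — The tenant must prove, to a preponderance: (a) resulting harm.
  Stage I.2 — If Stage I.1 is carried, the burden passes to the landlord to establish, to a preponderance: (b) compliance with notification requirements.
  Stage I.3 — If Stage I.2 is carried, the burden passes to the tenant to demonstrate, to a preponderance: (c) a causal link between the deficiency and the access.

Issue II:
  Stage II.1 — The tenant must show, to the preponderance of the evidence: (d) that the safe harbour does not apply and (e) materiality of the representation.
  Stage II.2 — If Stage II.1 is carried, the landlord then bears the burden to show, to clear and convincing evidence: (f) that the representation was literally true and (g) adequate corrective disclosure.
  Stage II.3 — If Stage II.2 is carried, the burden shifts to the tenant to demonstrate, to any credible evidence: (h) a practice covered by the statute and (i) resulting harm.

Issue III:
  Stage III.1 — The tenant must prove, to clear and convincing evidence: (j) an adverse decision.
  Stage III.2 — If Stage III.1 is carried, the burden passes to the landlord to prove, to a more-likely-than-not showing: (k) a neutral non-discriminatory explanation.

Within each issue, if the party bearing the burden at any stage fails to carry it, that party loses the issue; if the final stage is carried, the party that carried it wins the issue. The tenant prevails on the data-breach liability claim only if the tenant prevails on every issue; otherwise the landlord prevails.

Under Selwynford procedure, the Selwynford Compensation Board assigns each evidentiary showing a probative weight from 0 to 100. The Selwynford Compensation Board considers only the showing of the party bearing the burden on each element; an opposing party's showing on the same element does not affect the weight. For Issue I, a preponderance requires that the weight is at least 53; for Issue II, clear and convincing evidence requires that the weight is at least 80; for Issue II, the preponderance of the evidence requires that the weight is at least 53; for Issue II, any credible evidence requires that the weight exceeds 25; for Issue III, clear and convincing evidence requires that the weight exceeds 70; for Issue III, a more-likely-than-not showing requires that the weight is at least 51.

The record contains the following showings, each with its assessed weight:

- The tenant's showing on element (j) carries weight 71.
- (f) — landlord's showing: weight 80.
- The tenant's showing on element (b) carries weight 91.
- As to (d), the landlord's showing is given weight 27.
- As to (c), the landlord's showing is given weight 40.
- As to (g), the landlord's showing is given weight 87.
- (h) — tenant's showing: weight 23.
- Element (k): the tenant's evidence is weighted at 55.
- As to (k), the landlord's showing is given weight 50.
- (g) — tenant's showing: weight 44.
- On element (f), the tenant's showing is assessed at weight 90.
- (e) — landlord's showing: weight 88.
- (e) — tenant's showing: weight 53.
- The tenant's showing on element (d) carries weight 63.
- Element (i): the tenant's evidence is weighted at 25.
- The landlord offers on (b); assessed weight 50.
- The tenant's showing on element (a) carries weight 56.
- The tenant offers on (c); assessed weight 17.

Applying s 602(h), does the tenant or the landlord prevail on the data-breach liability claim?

— Issue I —
At Stage I.1 the tenant must meet a preponderance (weight is at least 53): on (a) the weight is 56, which does reach 53, so (a) meets the standard.
  All elements met. The burden passes to the landlord.
At Stage I.2 the landlord must meet a preponderance (weight is at least 53): on (b) the weight is 50 (the tenant's 91 is given no effect), which does not reach 53, so (b) does not meet the standard.
  The landlord does not carry Stage I.2.
So the tenant prevails on this issue.
— Issue II —
Stage II.1 (tenant, the preponderance of the evidence, weight is at least 53): (d) 63 (landlord's 27 disregarded) ≥ 53 — meets; (e) 53 (landlord's 88 disregarded) ≥ 53 — meets.
  All elements met. The burden passes to the landlord.
Stage II.2 (landlord, clear and convincing evidence, weight is at least 80): (f) 80 (tenant's 90 disregarded) ≥ 80 — meets; (g) 87 (tenant's 44 disregarded) ≥ 80 — meets.
  All elements met. The burden passes to the tenant.
Stage II.3 (tenant, any credible evidence, weight exceeds 25): (h) 23 ≤ 25 — fails; (i) 25 ≤ 25 — fails.
  Not every element is met, so the tenant fails to carry Stage II.3.
The landlord prevails on this issue.
— Issue III —
At Stage III.1 the tenant must meet clear and convincing evidence (weight exceeds 70): on (j) the weight is 71, which does exceed 70, so (j) meets the standard.
  Stage III.1 is satisfied; the onus moves to the landlord.
At Stage III.2 the landlord must meet a more-likely-than-not showing (weight is at least 51): on (k) the weight is 50 (the tenant's 55 is given no effect), < 51, so (k) does not meet the standard.
  Stage III.2 not carried; the landlord fails its burden.
The analysis ends at Stage III.2; the tenant prevails on this issue.
Per-issue: Issue I → tenant; Issue II → landlord; Issue III → tenant. The tenant must prevail on every issue; overall, the landlord prevails.

landlord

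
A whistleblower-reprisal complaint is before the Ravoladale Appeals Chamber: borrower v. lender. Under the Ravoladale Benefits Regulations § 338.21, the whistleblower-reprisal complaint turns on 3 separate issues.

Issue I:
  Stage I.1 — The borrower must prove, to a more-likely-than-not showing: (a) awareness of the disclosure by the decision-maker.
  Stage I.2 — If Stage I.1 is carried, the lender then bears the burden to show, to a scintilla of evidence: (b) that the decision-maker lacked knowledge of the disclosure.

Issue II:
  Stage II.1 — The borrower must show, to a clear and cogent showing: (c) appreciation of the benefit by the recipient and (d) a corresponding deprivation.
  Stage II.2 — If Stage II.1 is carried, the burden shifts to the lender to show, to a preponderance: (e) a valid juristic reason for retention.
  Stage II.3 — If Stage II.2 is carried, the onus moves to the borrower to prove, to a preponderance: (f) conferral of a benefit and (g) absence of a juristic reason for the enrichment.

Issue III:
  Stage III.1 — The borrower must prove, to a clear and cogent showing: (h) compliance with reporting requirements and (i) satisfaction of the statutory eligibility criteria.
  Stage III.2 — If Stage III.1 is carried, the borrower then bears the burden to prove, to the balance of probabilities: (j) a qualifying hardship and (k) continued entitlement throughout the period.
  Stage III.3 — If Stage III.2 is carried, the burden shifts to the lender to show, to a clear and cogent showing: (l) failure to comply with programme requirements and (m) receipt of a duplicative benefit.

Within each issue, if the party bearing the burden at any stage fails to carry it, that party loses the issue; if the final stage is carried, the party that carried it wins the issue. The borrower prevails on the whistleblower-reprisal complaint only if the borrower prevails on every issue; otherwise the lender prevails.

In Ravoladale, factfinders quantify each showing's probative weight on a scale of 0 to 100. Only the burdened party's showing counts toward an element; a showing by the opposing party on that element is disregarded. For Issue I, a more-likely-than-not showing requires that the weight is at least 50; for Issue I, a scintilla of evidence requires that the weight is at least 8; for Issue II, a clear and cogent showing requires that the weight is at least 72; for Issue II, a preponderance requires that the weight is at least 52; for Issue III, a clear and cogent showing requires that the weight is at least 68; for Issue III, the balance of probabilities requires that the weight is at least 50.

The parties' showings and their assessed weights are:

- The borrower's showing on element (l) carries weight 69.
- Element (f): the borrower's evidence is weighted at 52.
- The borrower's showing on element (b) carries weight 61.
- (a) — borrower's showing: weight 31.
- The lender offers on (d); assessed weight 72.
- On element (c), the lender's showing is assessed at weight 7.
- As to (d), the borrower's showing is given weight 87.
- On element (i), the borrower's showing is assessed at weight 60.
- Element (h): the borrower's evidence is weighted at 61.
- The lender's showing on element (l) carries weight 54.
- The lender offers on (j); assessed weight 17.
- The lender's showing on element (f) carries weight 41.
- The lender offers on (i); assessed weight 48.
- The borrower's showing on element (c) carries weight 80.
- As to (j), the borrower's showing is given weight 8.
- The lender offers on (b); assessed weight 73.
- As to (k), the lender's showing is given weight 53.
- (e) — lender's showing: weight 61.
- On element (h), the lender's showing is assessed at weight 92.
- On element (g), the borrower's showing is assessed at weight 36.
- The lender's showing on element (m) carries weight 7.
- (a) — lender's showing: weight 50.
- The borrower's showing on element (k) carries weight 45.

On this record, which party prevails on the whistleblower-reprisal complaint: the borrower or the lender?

lender

— Issue I —
Stage I.1 (borrower, a more-likely-than-not showing, weight is at least 50): (a) 31 (lender's 50 disregarded) < 50 — fails.
  The borrower does not carry Stage I.1.
The analysis ends at Stage I.1; the lender prevails on this issue.
— Issue II —
Stage II.1 — burden on borrower; standard: a clear and cogent showing (weight is at least 72).
    (c): 80 (lender's 7 disregarded) ≥ 72 [met]
    (d): 87 (lender's 72 disregarded) ≥ 72 [met]
  All elements met. The burden passes to the lender.
Stage II.2 — burden on lender; standard: a preponderance (weight is at least 52).
    (e): 61 ≥ 52 [met]
  Stage II.2 carried; the burden shifts to the borrower.
Stage II.3 — burden on borrower; standard: a preponderance (weight is at least 52).
    (f): 52 (lender's 41 disregarded) ≥ 52 [met]
    (g): 36 < 52 [not met]
  The borrower does not carry Stage II.3.
So the lender prevails on this issue.
— Issue III —
Stage III.1 — burden on borrower; standard: a clear and cogent showing (weight is at least 68).
    (h): 61 (lender's 92 disregarded) < 68 [not met]
    (i): 60 (lender's 48 disregarded) < 68 [not met]
  Stage III.1 not carried; the borrower fails its burden.
The analysis ends at Stage III.1; the lender prevails on this issue.
Per-issue: Issue I → lender; Issue II → lender; Issue III → lender. The borrower must prevail on every issue; overall, the lender prevails.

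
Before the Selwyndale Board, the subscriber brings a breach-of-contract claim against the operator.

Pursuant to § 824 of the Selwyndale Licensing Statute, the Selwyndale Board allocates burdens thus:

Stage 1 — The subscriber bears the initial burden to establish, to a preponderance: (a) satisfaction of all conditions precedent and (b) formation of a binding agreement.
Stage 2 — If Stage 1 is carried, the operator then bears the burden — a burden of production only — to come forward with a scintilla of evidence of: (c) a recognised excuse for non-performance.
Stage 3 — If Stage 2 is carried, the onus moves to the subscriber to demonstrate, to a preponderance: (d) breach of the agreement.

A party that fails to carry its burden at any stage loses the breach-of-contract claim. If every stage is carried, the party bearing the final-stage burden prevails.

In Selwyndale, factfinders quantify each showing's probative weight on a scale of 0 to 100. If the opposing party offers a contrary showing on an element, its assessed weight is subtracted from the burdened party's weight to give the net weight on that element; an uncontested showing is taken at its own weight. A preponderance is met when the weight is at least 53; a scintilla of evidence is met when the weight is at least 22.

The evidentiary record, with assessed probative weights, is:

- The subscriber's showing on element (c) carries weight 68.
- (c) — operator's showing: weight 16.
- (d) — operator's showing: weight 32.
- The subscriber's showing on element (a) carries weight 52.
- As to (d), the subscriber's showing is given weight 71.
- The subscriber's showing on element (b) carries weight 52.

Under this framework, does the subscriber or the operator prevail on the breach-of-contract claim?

Stage 1 (subscriber, a preponderance, weight is at least 53): (a) 52 < 53 — fails; (b) 52 < 53 — fails.
  Stage 1 not carried; the subscriber fails its burden.
So the operator prevails.

operator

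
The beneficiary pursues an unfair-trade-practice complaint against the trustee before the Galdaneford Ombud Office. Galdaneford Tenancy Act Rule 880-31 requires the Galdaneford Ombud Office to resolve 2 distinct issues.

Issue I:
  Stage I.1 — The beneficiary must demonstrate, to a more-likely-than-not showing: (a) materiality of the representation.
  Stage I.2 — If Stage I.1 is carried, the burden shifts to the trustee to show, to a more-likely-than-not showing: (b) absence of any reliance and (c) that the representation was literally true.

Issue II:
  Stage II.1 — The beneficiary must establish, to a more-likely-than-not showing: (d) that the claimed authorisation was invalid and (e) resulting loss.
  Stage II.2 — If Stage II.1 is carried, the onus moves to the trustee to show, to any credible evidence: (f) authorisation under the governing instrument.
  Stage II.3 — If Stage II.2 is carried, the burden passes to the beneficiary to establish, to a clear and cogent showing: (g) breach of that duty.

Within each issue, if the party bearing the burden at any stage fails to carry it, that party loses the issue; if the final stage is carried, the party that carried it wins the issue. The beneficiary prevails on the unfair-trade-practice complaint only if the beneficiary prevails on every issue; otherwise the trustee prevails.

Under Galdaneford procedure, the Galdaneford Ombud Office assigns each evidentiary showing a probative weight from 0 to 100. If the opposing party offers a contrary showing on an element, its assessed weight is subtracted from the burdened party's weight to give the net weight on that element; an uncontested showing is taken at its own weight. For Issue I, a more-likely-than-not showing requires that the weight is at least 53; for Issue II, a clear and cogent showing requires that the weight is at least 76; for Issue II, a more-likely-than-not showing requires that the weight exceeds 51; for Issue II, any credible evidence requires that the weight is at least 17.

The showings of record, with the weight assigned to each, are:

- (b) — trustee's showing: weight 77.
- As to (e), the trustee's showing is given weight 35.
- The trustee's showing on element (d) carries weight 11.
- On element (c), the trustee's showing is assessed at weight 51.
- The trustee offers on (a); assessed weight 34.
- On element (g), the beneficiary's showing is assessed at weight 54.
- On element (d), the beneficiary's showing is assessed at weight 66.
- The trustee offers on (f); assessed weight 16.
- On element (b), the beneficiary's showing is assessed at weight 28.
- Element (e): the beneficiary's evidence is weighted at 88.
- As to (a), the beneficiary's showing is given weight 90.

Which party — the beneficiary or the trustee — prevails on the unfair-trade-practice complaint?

beneficiary

— Issue I —
Stage I.1 — burden on beneficiary; standard: a more-likely-than-not showing (weight is at least 53).
    (a): 90 − 34 = 56 ≥ 53 [met]
  Stage I.1 is satisfied; the onus moves to the trustee.
Stage I.2 — burden on trustee; standard: a more-likely-than-not showing (weight is at least 53).
    (b): 77 − 28 = 49 < 53 [not met]
    (c): 51 < 53 [not met]
  Stage I.2 not carried; the trustee fails its burden.
The analysis ends at Stage I.2; the beneficiary prevails on this issue.
— Issue II —
At Stage II.1 the beneficiary must meet a more-likely-than-not showing (weight exceeds 51): on (d) the weight is 66 less the opposing 11 gives net 55, which does exceed 51, so (d) meets the standard; on (e) the weight is 88 less the opposing 35 gives net 53, > 51, so (e) meets the standard.
  All elements met. The burden passes to the trustee.
At Stage II.2 the trustee must meet any credible evidence (weight is at least 17): on (f) the weight is 16, < 17, so (f) does not meet the standard.
  Stage II.2 not carried; the trustee fails its burden.
So the beneficiary prevails on this issue.
Per-issue: Issue I → beneficiary; Issue II → beneficiary. The beneficiary must prevail on every issue; overall, the beneficiary prevails.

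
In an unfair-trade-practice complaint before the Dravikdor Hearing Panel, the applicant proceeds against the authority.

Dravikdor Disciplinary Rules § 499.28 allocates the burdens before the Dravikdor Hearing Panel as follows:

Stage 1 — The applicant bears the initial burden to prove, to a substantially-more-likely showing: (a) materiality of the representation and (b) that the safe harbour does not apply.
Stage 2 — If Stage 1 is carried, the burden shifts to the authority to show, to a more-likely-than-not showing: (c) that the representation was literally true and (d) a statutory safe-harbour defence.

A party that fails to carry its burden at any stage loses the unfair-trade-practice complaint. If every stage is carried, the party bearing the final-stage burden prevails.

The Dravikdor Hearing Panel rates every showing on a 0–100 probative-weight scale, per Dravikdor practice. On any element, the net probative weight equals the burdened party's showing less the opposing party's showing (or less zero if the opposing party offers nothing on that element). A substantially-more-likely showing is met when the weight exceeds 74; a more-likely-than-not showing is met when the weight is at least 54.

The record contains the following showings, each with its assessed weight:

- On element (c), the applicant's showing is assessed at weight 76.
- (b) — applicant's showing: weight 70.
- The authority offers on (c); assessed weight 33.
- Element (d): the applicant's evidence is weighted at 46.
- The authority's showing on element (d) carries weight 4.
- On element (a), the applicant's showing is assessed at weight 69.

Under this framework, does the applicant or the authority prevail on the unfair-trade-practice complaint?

At Stage 1 the applicant must meet a substantially-more-likely showing (weight exceeds 74): on (a) the weight is 69, ≤ 74, so (a) does not meet the standard; on (b) the weight is 70, ≤ 74, so (b) does not meet the standard.
  The applicant does not carry Stage 1.
The authority prevails.

authority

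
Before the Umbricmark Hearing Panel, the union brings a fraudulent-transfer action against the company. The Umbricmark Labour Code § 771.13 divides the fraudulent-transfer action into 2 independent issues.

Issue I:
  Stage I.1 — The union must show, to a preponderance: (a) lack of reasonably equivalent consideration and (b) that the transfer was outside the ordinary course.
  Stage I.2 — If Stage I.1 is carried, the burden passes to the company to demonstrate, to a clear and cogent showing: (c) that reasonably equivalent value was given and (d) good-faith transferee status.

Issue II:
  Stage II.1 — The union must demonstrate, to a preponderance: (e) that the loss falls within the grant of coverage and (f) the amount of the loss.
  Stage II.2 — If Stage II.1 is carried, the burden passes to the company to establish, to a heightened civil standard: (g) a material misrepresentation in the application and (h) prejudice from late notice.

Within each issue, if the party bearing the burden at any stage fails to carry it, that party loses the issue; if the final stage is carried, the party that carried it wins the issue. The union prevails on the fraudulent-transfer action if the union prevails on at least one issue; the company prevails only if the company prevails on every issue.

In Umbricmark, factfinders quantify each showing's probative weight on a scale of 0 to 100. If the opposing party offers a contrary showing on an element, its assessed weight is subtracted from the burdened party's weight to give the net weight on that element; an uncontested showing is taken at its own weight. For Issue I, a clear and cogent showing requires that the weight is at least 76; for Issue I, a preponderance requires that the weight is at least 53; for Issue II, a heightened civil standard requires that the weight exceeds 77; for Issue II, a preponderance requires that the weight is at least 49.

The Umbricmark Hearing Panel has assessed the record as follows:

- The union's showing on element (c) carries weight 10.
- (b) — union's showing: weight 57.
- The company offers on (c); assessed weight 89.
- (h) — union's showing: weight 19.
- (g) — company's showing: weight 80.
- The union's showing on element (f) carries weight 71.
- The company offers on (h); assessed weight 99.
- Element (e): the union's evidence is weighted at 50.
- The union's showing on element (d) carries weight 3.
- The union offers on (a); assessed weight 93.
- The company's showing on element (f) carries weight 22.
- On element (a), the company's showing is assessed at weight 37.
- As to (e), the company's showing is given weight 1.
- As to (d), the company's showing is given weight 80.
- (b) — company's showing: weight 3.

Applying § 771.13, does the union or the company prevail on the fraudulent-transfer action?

— Issue I —
Stage I.1 (union, a preponderance, weight is at least 53): (a) net 93−37=56 ≥ 53 — meets; (b) net 57−3=54 ≥ 53 — meets.
  Stage I.1 is satisfied; the onus moves to the company.
Stage I.2 (company, a clear and cogent showing, weight is at least 76): (c) net 89−10=79 ≥ 76 — meets; (d) net 80−3=77 ≥ 76 — meets.
  Stage I.2 carried; the final stage is satisfied.
All stages carried — the company prevails on this issue.
— Issue II —
At Stage II.1 the union must meet a preponderance (weight is at least 49): on (e) the weight is 50 less the opposing 1 gives net 49, ≥ 49, so (e) meets the standard; on (f) the weight is 71 less the opposing 22 gives net 49, ≥ 49, so (f) meets the standard.
  The union carries Stage II.1; the company now bears the burden.
At Stage II.2 the company must meet a heightened civil standard (weight exceeds 77): on (g) the weight is 80, which does exceed 77, so (g) meets the standard; on (h) the weight is 99 less the opposing 19 gives net 80, > 77, so (h) meets the standard.
  Stage II.2 carried; the final stage is satisfied.
With every stage satisfied, the company prevails on this issue.
Per-issue: Issue I → company; Issue II → company. The union must prevail on at least one issue; overall, the company prevails.

company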